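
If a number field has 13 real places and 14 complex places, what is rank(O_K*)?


By Dirichlet's unit theorem:
rank = r1 + r2 - 1
= 13 + 14 - 1
= 26

26


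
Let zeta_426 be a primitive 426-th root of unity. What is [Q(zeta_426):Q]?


The degree equals Euler's totient phi(426).
426 = 2 * 3 * 71
phi(426) = 140

140


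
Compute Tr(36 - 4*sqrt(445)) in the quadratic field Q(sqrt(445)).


Tr(a + b*sqrt(d)) = (a + b*sqrt(d)) + (a - b*sqrt(d)) = 2a
= 2 * (36)
= 72

72


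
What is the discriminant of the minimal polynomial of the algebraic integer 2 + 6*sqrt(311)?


The element 2 + 6*sqrt(311) has minimal polynomial:
x^2 - 4*x - 11192
Discriminant = (-4)^2 - 4*(-11192)
= 16 + 44768
= 44784

44784


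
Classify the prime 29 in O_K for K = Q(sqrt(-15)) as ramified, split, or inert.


K = Q(sqrt(-15)). Since d mod 4 = 1, disc(K) = -15.
Check p | disc: -15 mod 29 = 14.
p does not divide disc. Compute Legendre symbol (d/p):
14^((29-1)/2) mod 29 = -1
(d/p) = -1, so p is inert: (p) stays prime with e=1, f=2, g=1.
Therefore p is inert.

inert


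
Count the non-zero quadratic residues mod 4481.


For prime p, the number of non-zero quadratic residues is (p-1)/2.
= (4481-1)/2
= 2240

2240


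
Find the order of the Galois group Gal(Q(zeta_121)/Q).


|Gal(Q(zeta_121)/Q)| = phi(121)
= 110

110


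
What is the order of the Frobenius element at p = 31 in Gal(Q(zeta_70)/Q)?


The Frobenius at p in Gal(Q(zeta_n)/Q) = (Z/nZ)* is the class of p, so its order is ord_70(31), the smallest k >= 1 with 31^k = 1 mod 70.
n = 70 = 2 * 5 * 7, phi(70) = 24; the order divides phi(n).
Divisors of 24: 1, 2, 3, 4, 6, 8, 12, 24
Repeated squaring mod 70: 31^1 = 31, 31^2 = 51, 31^4 = 11, 31^8 = 51, 31^16 = 11
Test divisors in increasing order:
  k=1: 31^1 = 31 mod 70
  k=2: 31^2 = 51 mod 70
  k=3: 31^3 = 51 * 31 = 41 mod 70
  k=4: 31^4 = 11 mod 70
  k=6: 31^6 = 11 * 51 = 1 mod 70  <- first divisor giving 1
Order = 6

6


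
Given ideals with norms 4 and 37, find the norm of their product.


N(IJ) = N(I) * N(J)
= 4 * 37
= 148

148


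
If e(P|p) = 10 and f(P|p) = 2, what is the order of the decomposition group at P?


|D_P| = e * f
= 10 * 2
= 20

20


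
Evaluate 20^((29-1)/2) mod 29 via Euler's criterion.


p = 29 is prime and the exponent is (p-1)/2 = 14, so by Euler's criterion 20^14 = (20/29) = +1 or -1 mod 29.
Compute by square-and-multiply:
  14 = 8 + 4 + 2 (binary 1110)
  Repeated squaring mod 29: 20^1 = 20, 20^2 = 23, 20^4 = 7, 20^8 = 20
  20^14 = 20^8 * 20^4 * 20^2 = 20 * 7 * 23 mod 29
    20 * 7 = 140 = 24 mod 29
    24 * 23 = 552 = 1 mod 29
  20^14 = 1 mod 29
Result 1: 20 is a quadratic residue mod 29.
20^14 mod 29 = 1

1


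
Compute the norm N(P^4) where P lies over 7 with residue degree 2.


N(P^a) = p^(a*f)
= 7^(4*2)
= 7^8
= 5764801

5764801


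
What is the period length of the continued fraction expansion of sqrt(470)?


Run the CF algorithm for sqrt(470).
a_0 = floor(sqrt(470)) = 21; set m_0=0, q_0=1.
Recurrence: m' = q*a - m,  q' = (d - m'^2)/q,  a' = floor((a_0 + m')/q').
  step 1: m=21, q=29, a=1
  step 2: m=8, q=14, a=2
  step 3: m=20, q=5, a=8
  step 4: m=20, q=14, a=2
  step 5: m=8, q=29, a=1
  step 6: m=21, q=1, a=42
a_6 = 2*a_0 = 42, so the period closes here.
sqrt(470) = [21; 1, 2, 8, 2, 1, 42]
Period length = 6

6


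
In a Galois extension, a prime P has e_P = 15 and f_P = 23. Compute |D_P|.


|D_P| = e * f
= 15 * 23
= 345

345


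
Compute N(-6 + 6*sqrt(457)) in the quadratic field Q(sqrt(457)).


N(a + b*sqrt(d)) = a^2 - d*b^2
= (-6)^2 - (457)*(6)^2
= 36 - 16452
= -16416

-16416


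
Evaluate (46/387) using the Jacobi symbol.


Compute (46/387) via quadratic reciprocity:
  pull out 2: (2/387) = -1  (since 387 mod 8 = 3)
  reciprocity: (23/387) -> -(387/23)
  reduce: (19/23)
  reciprocity: (19/23) -> -(23/19)
  reduce: (4/19)
  pull out 2: (2/19) = -1  (since 19 mod 8 = 3)
  pull out 2: (2/19) = -1  (since 19 mod 8 = 3)
  (1/19) = 1
Product of signs = -1

-1


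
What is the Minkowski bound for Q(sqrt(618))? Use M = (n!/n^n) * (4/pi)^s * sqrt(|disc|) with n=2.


d = 618, d mod 4 = 2, so disc(K) = 4d = 2472; |disc(K)| = 2472
Real quadratic field, so n = 2, s = r2 = 0, r1 = 2
M = (n!/n^n) * (4/pi)^s * sqrt(|disc(K)|) = (2!/2^2) * (4/pi)^0 * sqrt(2472)
= 0.5 * 1.000000 * 49.719212
= 24.8596

24.8596


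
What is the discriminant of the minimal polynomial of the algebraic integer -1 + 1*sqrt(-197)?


The element -1 + 1*sqrt(-197) has minimal polynomial:
x^2 + 2*x + 198
Discriminant = (2)^2 - 4*(198)
= 4 - 792
= -788

-788


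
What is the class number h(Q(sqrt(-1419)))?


K = Q(sqrt(-1419)). d mod 4 = 1, so D = disc(K) = d = -1419
h(K) equals the number of primitive reduced positive-definite forms (a, b, c) = a*x^2 + b*x*y + c*y^2 with b^2 - 4ac = D,
where reduced means |b| <= a <= c, with b >= 0 whenever |b| = a or a = c, and primitive means gcd(a, b, c) = 1.
Reduced forces 3a^2 <= |D| = 1419, so 1 <= a <= 21; b must have the parity of D, and c = (b^2 - D)/(4a) must be an integer >= a.
Enumerate a = 1..21, b in [-a, a]:
  a=1: (1, 1, 355)  [1]
  a=2: none
  a=3: (3, 3, 119)  [1]
  a=4: none
  a=5: (5, -1, 71), (5, 1, 71)  [2]
  a=6: none
  a=7: (7, -3, 51), (7, 3, 51)  [2]
  a=8..10: none
  a=11: (11, 11, 35)  [1]
  a=12..14: none
  a=15: (15, -9, 25), (15, 9, 25)  [2]
  a=16: none
  a=17: (17, -3, 21), (17, 3, 21)  [2]
  a=18: none
  a=19: (19, 5, 19)  [1]
  a=20..21: none
Total reduced forms: 1 + 1 + 2 + 2 + 1 + 2 + 2 + 1 = 12
h = 12

12


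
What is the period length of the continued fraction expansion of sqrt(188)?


Run the CF algorithm for sqrt(188).
a_0 = floor(sqrt(188)) = 13; set m_0=0, q_0=1.
Recurrence: m' = q*a - m,  q' = (d - m'^2)/q,  a' = floor((a_0 + m')/q').
  step 1: m=13, q=19, a=1
  step 2: m=6, q=8, a=2
  step 3: m=10, q=11, a=2
  step 4: m=12, q=4, a=6
  step 5: m=12, q=11, a=2
  step 6: m=10, q=8, a=2
  step 7: m=6, q=19, a=1
  step 8: m=13, q=1, a=26
a_8 = 2*a_0 = 26, so the period closes here.
sqrt(188) = [13; 1, 2, 2, 6, 2, 2, 1, 26]
Period length = 8

8


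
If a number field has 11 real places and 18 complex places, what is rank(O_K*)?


By Dirichlet's unit theorem:
rank = r1 + r2 - 1
= 11 + 18 - 1
= 28

28


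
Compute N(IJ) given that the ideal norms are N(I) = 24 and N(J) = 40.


N(IJ) = N(I) * N(J)
= 24 * 40
= 960

960


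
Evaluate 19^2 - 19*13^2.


x^2 - d*y^2
= 19^2 - 19*13^2
= 361 - 3211
= -2850

-2850


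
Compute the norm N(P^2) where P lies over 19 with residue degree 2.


N(P^a) = p^(a*f)
= 19^(2*2)
= 19^4
= 130321

130321


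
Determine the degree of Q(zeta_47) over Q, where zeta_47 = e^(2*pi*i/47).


The degree equals Euler's totient phi(47).
47 = 47
phi(47) = 46

46


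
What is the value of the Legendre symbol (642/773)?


p = 773 is prime, so compute (642/773) with the reciprocity algorithm (Jacobi-symbol steps: pull out 2s via (2/n), flip via reciprocity, reduce):
  pull out 2: (2/773) = -1  (since 773 mod 8 = 5)
  reciprocity: (321/773) -> +(773/321)
  reduce: (131/321)
  reciprocity: (131/321) -> +(321/131)
  reduce: (59/131)
  reciprocity: (59/131) -> -(131/59)
  reduce: (13/59)
  reciprocity: (13/59) -> +(59/13)
  reduce: (7/13)
  reciprocity: (7/13) -> +(13/7)
  reduce: (6/7)
  pull out 2: (2/7) = +1  (since 7 mod 8 = 7)
  reciprocity: (3/7) -> -(7/3)
  reduce: (1/3)
  (1/3) = 1
Product of signs = -1
(642/773) = -1

-1


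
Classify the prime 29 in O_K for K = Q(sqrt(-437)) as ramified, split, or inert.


K = Q(sqrt(-437)). Since d mod 4 = 3, disc(K) = -1748.
Check p | disc: -1748 mod 29 = 21.
p does not divide disc. Compute Legendre symbol (d/p):
27^((29-1)/2) mod 29 = -1
(d/p) = -1, so p is inert: (p) stays prime with e=1, f=2, g=1.
Therefore p is inert.

inert


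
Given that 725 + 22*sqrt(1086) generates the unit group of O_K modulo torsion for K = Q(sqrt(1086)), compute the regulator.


epsilon = 725 + 22*sqrt(1086)
= 1449.9993
R = ln(1449.9993)
= 7.2793

7.2793


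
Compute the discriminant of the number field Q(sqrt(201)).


For K = Q(sqrt(d)) with d squarefree: disc(K) = d if d = 1 mod 4, and disc(K) = 4d if d = 2 or 3 mod 4.
Here d = 201, and d mod 4 = 1.
d = 1 mod 4 (O_K = Z[(1+sqrt(d))/2]), so disc(K) = d = 201

201


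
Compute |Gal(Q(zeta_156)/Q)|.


|Gal(Q(zeta_156)/Q)| = phi(156)
= 48

48


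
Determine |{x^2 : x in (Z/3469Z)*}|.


For prime p, the number of non-zero quadratic residues is (p-1)/2.
= (3469-1)/2
= 1734

1734


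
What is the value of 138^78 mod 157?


p = 157 is prime and the exponent is (p-1)/2 = 78, so by Euler's criterion 138^78 = (138/157) = +1 or -1 mod 157.
Compute by square-and-multiply:
  78 = 64 + 8 + 4 + 2 (binary 1001110)
  Repeated squaring mod 157: 138^1 = 138, 138^2 = 47, 138^4 = 11, 138^8 = 121, 138^16 = 40, 138^32 = 30, 138^64 = 115
  138^78 = 138^64 * 138^8 * 138^4 * 138^2 = 115 * 121 * 11 * 47 mod 157
    115 * 121 = 13915 = 99 mod 157
    99 * 11 = 1089 = 147 mod 157
    147 * 47 = 6909 = 1 mod 157
  138^78 = 1 mod 157
Result 1: 138 is a quadratic residue mod 157.
138^78 mod 157 = 1

1


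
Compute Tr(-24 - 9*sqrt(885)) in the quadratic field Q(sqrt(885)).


Tr(a + b*sqrt(d)) = (a + b*sqrt(d)) + (a - b*sqrt(d)) = 2a
= 2 * (-24)
= -48

-48


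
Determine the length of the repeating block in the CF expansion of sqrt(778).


Run the CF algorithm for sqrt(778).
a_0 = floor(sqrt(778)) = 27; set m_0=0, q_0=1.
Recurrence: m' = q*a - m,  q' = (d - m'^2)/q,  a' = floor((a_0 + m')/q').
  step 1: m=27, q=49, a=1
  step 2: m=22, q=6, a=8
  step 3: m=26, q=17, a=3
  step 4: m=25, q=9, a=5
  step 5: m=20, q=42, a=1
  step 6: m=22, q=7, a=7
  step 7: m=27, q=7, a=7
  step 8: m=22, q=42, a=1
  step 9: m=20, q=9, a=5
  step 10: m=25, q=17, a=3
  step 11: m=26, q=6, a=8
  step 12: m=22, q=49, a=1
  step 13: m=27, q=1, a=54
a_13 = 2*a_0 = 54, so the period closes here.
sqrt(778) = [27; 1, 8, 3, 5, 1, 7, 7, 1, 5, 3, 8, 1, 54]
Period length = 13

13


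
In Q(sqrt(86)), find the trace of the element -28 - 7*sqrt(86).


Tr(a + b*sqrt(d)) = (a + b*sqrt(d)) + (a - b*sqrt(d)) = 2a
= 2 * (-28)
= -56

-56


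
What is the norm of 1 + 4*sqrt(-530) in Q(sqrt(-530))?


N(a + b*sqrt(d)) = a^2 - d*b^2
= (1)^2 - (-530)*(4)^2
= 1 + 8480
= 8481

8481


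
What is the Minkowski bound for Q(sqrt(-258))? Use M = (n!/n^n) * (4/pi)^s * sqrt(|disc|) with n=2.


d = -258, d mod 4 = 2, so disc(K) = 4d = -1032; |disc(K)| = 1032
Imaginary quadratic field, so n = 2, s = r2 = 1, r1 = 0
M = (n!/n^n) * (4/pi)^s * sqrt(|disc(K)|) = (2!/2^2) * (4/pi)^1 * sqrt(1032)
= 0.5 * 1.273240 * 32.124757
= 20.4513

20.4513


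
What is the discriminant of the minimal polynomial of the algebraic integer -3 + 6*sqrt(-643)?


The element -3 + 6*sqrt(-643) has minimal polynomial:
x^2 + 6*x + 23157
Discriminant = (6)^2 - 4*(23157)
= 36 - 92628
= -92592

-92592


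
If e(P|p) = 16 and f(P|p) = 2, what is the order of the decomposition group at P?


|D_P| = e * f
= 16 * 2
= 32

32


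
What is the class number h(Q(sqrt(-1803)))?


K = Q(sqrt(-1803)). d mod 4 = 1, so D = disc(K) = d = -1803
h(K) equals the number of primitive reduced positive-definite forms (a, b, c) = a*x^2 + b*x*y + c*y^2 with b^2 - 4ac = D,
where reduced means |b| <= a <= c, with b >= 0 whenever |b| = a or a = c, and primitive means gcd(a, b, c) = 1.
Reduced forces 3a^2 <= |D| = 1803, so 1 <= a <= 24; b must have the parity of D, and c = (b^2 - D)/(4a) must be an integer >= a.
Enumerate a = 1..24, b in [-a, a]:
  a=1: (1, 1, 451)  [1]
  a=2: none
  a=3: (3, 3, 151)  [1]
  a=4..10: none
  a=11: (11, -1, 41), (11, 1, 41)  [2]
  a=12: none
  a=13: (13, -11, 37), (13, 11, 37)  [2]
  a=14..16: none
  a=17: (17, -13, 29), (17, 13, 29)  [2]
  a=18..24: none
Total reduced forms: 1 + 1 + 2 + 2 + 2 = 8
h = 8

8


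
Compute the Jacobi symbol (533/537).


Compute (533/537) via quadratic reciprocity:
  reciprocity: (533/537) -> +(537/533)
  reduce: (4/533)
  pull out 2: (2/533) = -1  (since 533 mod 8 = 5)
  pull out 2: (2/533) = -1  (since 533 mod 8 = 5)
  (1/533) = 1
Product of signs = 1

1


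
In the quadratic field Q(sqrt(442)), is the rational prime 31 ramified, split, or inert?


K = Q(sqrt(442)). Since d mod 4 = 2, disc(K) = 1768.
Check p | disc: 1768 mod 31 = 1.
p does not divide disc. Compute Legendre symbol (d/p):
8^((31-1)/2) mod 31 = 1
(d/p) = 1, so p splits: (p) = P*P' with e=1, f=1, g=2.
Therefore p is split.

split


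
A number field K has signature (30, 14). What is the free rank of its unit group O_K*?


By Dirichlet's unit theorem:
rank = r1 + r2 - 1
= 30 + 14 - 1
= 43

43


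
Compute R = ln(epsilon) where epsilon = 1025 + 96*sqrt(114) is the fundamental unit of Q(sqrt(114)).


epsilon = 1025 + 96*sqrt(114)
= 2049.9995
R = ln(2049.9995)
= 7.6256

7.6256


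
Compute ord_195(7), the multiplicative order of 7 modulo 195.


We want ord_195(7), the smallest k >= 1 with 7^k = 1 mod 195.
n = 195 = 3 * 5 * 13, phi(195) = 96; the order divides phi(n).
Divisors of 96: 1, 2, 3, 4, 6, 8, 12, 16, 24, 32, 48, 96
Repeated squaring mod 195: 7^1 = 7, 7^2 = 49, 7^4 = 61, 7^8 = 16, 7^16 = 61, 7^32 = 16, 7^64 = 61
Test divisors in increasing order:
  k=1: 7^1 = 7 mod 195
  k=2: 7^2 = 49 mod 195
  k=3: 7^3 = 49 * 7 = 148 mod 195
  k=4: 7^4 = 61 mod 195
  k=6: 7^6 = 61 * 49 = 64 mod 195
  k=8: 7^8 = 16 mod 195
  k=12: 7^12 = 16 * 61 = 1 mod 195  <- first divisor giving 1
Order = 12

12


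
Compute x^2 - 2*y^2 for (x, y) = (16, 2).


x^2 - d*y^2
= 16^2 - 2*2^2
= 256 - 8
= 248

248


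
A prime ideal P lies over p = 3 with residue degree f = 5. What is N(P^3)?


N(P^a) = p^(a*f)
= 3^(3*5)
= 3^15
= 14348907

14348907


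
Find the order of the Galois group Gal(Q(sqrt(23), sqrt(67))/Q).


The 2 square roots of distinct primes are multiplicatively independent over Q,
so [K:Q] = 2^2 and Gal(K/Q) is isomorphic to (Z/2Z)^2.
|Gal| = 2^2 = 4

4


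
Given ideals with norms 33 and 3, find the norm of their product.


N(IJ) = N(I) * N(J)
= 33 * 3
= 99

99


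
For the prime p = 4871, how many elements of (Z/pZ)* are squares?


For prime p, the number of non-zero quadratic residues is (p-1)/2.
= (4871-1)/2
= 2435

2435


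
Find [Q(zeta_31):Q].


The degree equals Euler's totient phi(31).
31 = 31
phi(31) = 30

30


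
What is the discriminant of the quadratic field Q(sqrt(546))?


For K = Q(sqrt(d)) with d squarefree: disc(K) = d if d = 1 mod 4, and disc(K) = 4d if d = 2 or 3 mod 4.
Here d = 546, and d mod 4 = 2.
d = 2 mod 4, not 1 (O_K = Z[sqrt(d)]), so disc(K) = 4d = 4 * (546) = 2184

2184


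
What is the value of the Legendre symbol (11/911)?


p = 911 is prime, so compute (11/911) with the reciprocity algorithm (Jacobi-symbol steps: pull out 2s via (2/n), flip via reciprocity, reduce):
  reciprocity: (11/911) -> -(911/11)
  reduce: (9/11)
  reciprocity: (9/11) -> +(11/9)
  reduce: (2/9)
  pull out 2: (2/9) = +1  (since 9 mod 8 = 1)
  (1/9) = 1
Product of signs = -1
(11/911) = -1

-1


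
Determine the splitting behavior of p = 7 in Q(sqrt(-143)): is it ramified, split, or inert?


K = Q(sqrt(-143)). Since d mod 4 = 1, disc(K) = -143.
Check p | disc: -143 mod 7 = 4.
p does not divide disc. Compute Legendre symbol (d/p):
4^((7-1)/2) mod 7 = 1
(d/p) = 1, so p splits: (p) = P*P' with e=1, f=1, g=2.
Therefore p is split.

split


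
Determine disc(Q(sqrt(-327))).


For K = Q(sqrt(d)) with d squarefree: disc(K) = d if d = 1 mod 4, and disc(K) = 4d if d = 2 or 3 mod 4.
Here d = -327, and d mod 4 = 1.
d = 1 mod 4 (O_K = Z[(1+sqrt(d))/2]), so disc(K) = d = -327

-327


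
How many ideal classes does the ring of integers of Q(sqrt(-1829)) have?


K = Q(sqrt(-1829)). d mod 4 = 3, so D = disc(K) = 4d = -7316
h(K) equals the number of primitive reduced positive-definite forms (a, b, c) = a*x^2 + b*x*y + c*y^2 with b^2 - 4ac = D,
where reduced means |b| <= a <= c, with b >= 0 whenever |b| = a or a = c, and primitive means gcd(a, b, c) = 1.
Reduced forces 3a^2 <= |D| = 7316, so 1 <= a <= 49; b must have the parity of D, and c = (b^2 - D)/(4a) must be an integer >= a.
Enumerate a = 1..49, b in [-a, a]:
  a=1: (1, 0, 1829)  [1]
  a=2: (2, 2, 915)  [1]
  a=3: (3, -2, 610), (3, 2, 610)  [2]
  a=4: none
  a=5: (5, -2, 366), (5, 2, 366)  [2]
  a=6: (6, -2, 305), (6, 2, 305)  [2]
  a=7..8: none
  a=9: (9, -8, 205), (9, 8, 205)  [2]
  a=10: (10, -2, 183), (10, 2, 183)  [2]
  a=11..12: none
  a=13: (13, -4, 141), (13, 4, 141)  [2]
  a=14: none
  a=15: (15, -8, 123), (15, -2, 122), (15, 2, 122), (15, 8, 123)  [4]
  a=16..17: none
  a=18: (18, -10, 103), (18, 10, 103)  [2]
  a=19..24: none
  a=25: (25, -22, 78), (25, 22, 78)  [2]
  a=26: (26, -22, 75), (26, 22, 75)  [2]
  a=27: (27, -26, 74), (27, 26, 74)  [2]
  a=28..29: none
  a=30: (30, -22, 65), (30, -2, 61), (30, 2, 61), (30, 22, 65)  [4]
  a=31: (31, 0, 59)  [1]
  a=32..36: none
  a=37: (37, -26, 54), (37, 26, 54)  [2]
  a=38: none
  a=39: (39, -22, 50), (39, -4, 47), (39, 4, 47), (39, 22, 50)  [4]
  a=40: none
  a=41: (41, -8, 45), (41, 8, 45)  [2]
  a=42..44: none
  a=45: (45, 28, 45)  [1]
  a=46..49: none
Total reduced forms: 1 + 1 + 2 + 2 + 2 + 2 + 2 + 2 + 4 + 2 + 2 + 2 + 2 + 4 + 1 + 2 + 4 + 2 + 1 = 40
h = 40

40


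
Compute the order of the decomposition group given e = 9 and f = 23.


|D_P| = e * f
= 9 * 23
= 207

207


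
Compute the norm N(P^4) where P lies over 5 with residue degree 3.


N(P^a) = p^(a*f)
= 5^(4*3)
= 5^12
= 244140625

244140625


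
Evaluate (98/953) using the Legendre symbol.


p = 953 is prime, so compute (98/953) with the reciprocity algorithm (Jacobi-symbol steps: pull out 2s via (2/n), flip via reciprocity, reduce):
  pull out 2: (2/953) = +1  (since 953 mod 8 = 1)
  reciprocity: (49/953) -> +(953/49)
  reduce: (22/49)
  pull out 2: (2/49) = +1  (since 49 mod 8 = 1)
  reciprocity: (11/49) -> +(49/11)
  reduce: (5/11)
  reciprocity: (5/11) -> +(11/5)
  reduce: (1/5)
  (1/5) = 1
Product of signs = 1
(98/953) = 1

1


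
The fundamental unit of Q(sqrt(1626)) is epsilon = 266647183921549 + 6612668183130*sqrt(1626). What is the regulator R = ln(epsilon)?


epsilon = 266647183921549 + 6612668183130*sqrt(1626)
= 5.3329e+14
R = ln(5.3329e+14)
= 33.9101

33.9101


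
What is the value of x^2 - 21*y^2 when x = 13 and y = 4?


x^2 - d*y^2
= 13^2 - 21*4^2
= 169 - 336
= -167

-167


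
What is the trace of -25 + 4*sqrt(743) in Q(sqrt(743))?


Tr(a + b*sqrt(d)) = (a + b*sqrt(d)) + (a - b*sqrt(d)) = 2a
= 2 * (-25)
= -50

-50


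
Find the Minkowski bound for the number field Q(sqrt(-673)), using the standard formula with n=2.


d = -673, d mod 4 = 3, so disc(K) = 4d = -2692; |disc(K)| = 2692
Imaginary quadratic field, so n = 2, s = r2 = 1, r1 = 0
M = (n!/n^n) * (4/pi)^s * sqrt(|disc(K)|) = (2!/2^2) * (4/pi)^1 * sqrt(2692)
= 0.5 * 1.273240 * 51.884487
= 33.0307

33.0307


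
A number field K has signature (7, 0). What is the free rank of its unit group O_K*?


By Dirichlet's unit theorem:
rank = r1 + r2 - 1
= 7 + 0 - 1
= 6

6


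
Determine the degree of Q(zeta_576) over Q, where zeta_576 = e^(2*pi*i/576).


The degree equals Euler's totient phi(576).
576 = 2^6 * 3^2
phi(576) = 192

192


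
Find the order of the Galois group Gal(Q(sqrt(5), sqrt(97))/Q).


The 2 square roots of distinct primes are multiplicatively independent over Q,
so [K:Q] = 2^2 and Gal(K/Q) is isomorphic to (Z/2Z)^2.
|Gal| = 2^2 = 4

4


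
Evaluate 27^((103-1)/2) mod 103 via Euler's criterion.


p = 103 is prime and the exponent is (p-1)/2 = 51, so by Euler's criterion 27^51 = (27/103) = +1 or -1 mod 103.
Compute by square-and-multiply:
  51 = 32 + 16 + 2 + 1 (binary 110011)
  Repeated squaring mod 103: 27^1 = 27, 27^2 = 8, 27^4 = 64, 27^8 = 79, 27^16 = 61, 27^32 = 13
  27^51 = 27^32 * 27^16 * 27^2 * 27^1 = 13 * 61 * 8 * 27 mod 103
    13 * 61 = 793 = 72 mod 103
    72 * 8 = 576 = 61 mod 103
    61 * 27 = 1647 = 102 mod 103
  27^51 = 102 mod 103
Result 102 = p - 1 = -1 mod 103: 27 is a quadratic non-residue mod 103. As a residue in [0, p-1] the value is 102.
27^51 mod 103 = 102

102


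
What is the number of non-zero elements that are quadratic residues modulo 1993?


For prime p, the number of non-zero quadratic residues is (p-1)/2.
= (1993-1)/2
= 996

996


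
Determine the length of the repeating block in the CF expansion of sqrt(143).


Run the CF algorithm for sqrt(143).
a_0 = floor(sqrt(143)) = 11; set m_0=0, q_0=1.
Recurrence: m' = q*a - m,  q' = (d - m'^2)/q,  a' = floor((a_0 + m')/q').
  step 1: m=11, q=22, a=1
  step 2: m=11, q=1, a=22
a_2 = 2*a_0 = 22, so the period closes here.
sqrt(143) = [11; 1, 22]
Period length = 2

2


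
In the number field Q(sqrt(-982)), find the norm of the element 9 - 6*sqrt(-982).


N(a + b*sqrt(d)) = a^2 - d*b^2
= (9)^2 - (-982)*(-6)^2
= 81 + 35352
= 35433

35433


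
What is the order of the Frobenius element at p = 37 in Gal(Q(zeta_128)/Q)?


The Frobenius at p in Gal(Q(zeta_n)/Q) = (Z/nZ)* is the class of p, so its order is ord_128(37), the smallest k >= 1 with 37^k = 1 mod 128.
n = 128 = 2^7, phi(128) = 64; the order divides phi(n).
Divisors of 64: 1, 2, 4, 8, 16, 32, 64
Repeated squaring mod 128: 37^1 = 37, 37^2 = 89, 37^4 = 113, 37^8 = 97, 37^16 = 65, 37^32 = 1, 37^64 = 1
Test divisors in increasing order:
  k=1: 37^1 = 37 mod 128
  k=2: 37^2 = 89 mod 128
  k=4: 37^4 = 113 mod 128
  k=8: 37^8 = 97 mod 128
  k=16: 37^16 = 65 mod 128
  k=32: 37^32 = 1 mod 128  <- first divisor giving 1
Order = 32

32


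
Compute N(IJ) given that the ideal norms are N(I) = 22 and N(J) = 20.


N(IJ) = N(I) * N(J)
= 22 * 20
= 440

440


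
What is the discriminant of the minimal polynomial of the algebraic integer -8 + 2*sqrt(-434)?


The element -8 + 2*sqrt(-434) has minimal polynomial:
x^2 + 16*x + 1800
Discriminant = (16)^2 - 4*(1800)
= 256 - 7200
= -6944

-6944


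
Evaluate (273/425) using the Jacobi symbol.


Compute (273/425) via quadratic reciprocity:
  reciprocity: (273/425) -> +(425/273)
  reduce: (152/273)
  pull out 2: (2/273) = +1  (since 273 mod 8 = 1)
  pull out 2: (2/273) = +1  (since 273 mod 8 = 1)
  pull out 2: (2/273) = +1  (since 273 mod 8 = 1)
  reciprocity: (19/273) -> +(273/19)
  reduce: (7/19)
  reciprocity: (7/19) -> -(19/7)
  reduce: (5/7)
  reciprocity: (5/7) -> +(7/5)
  reduce: (2/5)
  pull out 2: (2/5) = -1  (since 5 mod 8 = 5)
  (1/5) = 1
Product of signs = 1

1


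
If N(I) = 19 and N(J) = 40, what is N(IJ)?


N(IJ) = N(I) * N(J)
= 19 * 40
= 760

760


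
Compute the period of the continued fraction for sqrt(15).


Run the CF algorithm for sqrt(15).
a_0 = floor(sqrt(15)) = 3; set m_0=0, q_0=1.
Recurrence: m' = q*a - m,  q' = (d - m'^2)/q,  a' = floor((a_0 + m')/q').
  step 1: m=3, q=6, a=1
  step 2: m=3, q=1, a=6
a_2 = 2*a_0 = 6, so the period closes here.
sqrt(15) = [3; 1, 6]
Period length = 2

2


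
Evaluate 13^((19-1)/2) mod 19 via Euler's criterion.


p = 19 is prime and the exponent is (p-1)/2 = 9, so by Euler's criterion 13^9 = (13/19) = +1 or -1 mod 19.
Compute by square-and-multiply:
  9 = 8 + 1 (binary 1001)
  Repeated squaring mod 19: 13^1 = 13, 13^2 = 17, 13^4 = 4, 13^8 = 16
  13^9 = 13^8 * 13^1 = 16 * 13 mod 19
    16 * 13 = 208 = 18 mod 19
  13^9 = 18 mod 19
Result 18 = p - 1 = -1 mod 19: 13 is a quadratic non-residue mod 19. As a residue in [0, p-1] the value is 18.
13^9 mod 19 = 18

18


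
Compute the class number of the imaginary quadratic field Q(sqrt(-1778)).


K = Q(sqrt(-1778)). d mod 4 = 2, so D = disc(K) = 4d = -7112
h(K) equals the number of primitive reduced positive-definite forms (a, b, c) = a*x^2 + b*x*y + c*y^2 with b^2 - 4ac = D,
where reduced means |b| <= a <= c, with b >= 0 whenever |b| = a or a = c, and primitive means gcd(a, b, c) = 1.
Reduced forces 3a^2 <= |D| = 7112, so 1 <= a <= 48; b must have the parity of D, and c = (b^2 - D)/(4a) must be an integer >= a.
Enumerate a = 1..48, b in [-a, a]:
  a=1: (1, 0, 1778)  [1]
  a=2: (2, 0, 889)  [1]
  a=3: (3, -2, 593), (3, 2, 593)  [2]
  a=4..5: none
  a=6: (6, -4, 297), (6, 4, 297)  [2]
  a=7: (7, 0, 254)  [1]
  a=8: none
  a=9: (9, -4, 198), (9, 4, 198)  [2]
  a=10: none
  a=11: (11, -4, 162), (11, 4, 162)  [2]
  a=12: none
  a=13: (13, -8, 138), (13, 8, 138)  [2]
  a=14: (14, 0, 127)  [1]
  a=15..17: none
  a=18: (18, -4, 99), (18, 4, 99)  [2]
  a=19..20: none
  a=21: (21, -14, 87), (21, 14, 87)  [2]
  a=22: (22, -4, 81), (22, 4, 81)  [2]
  a=23: (23, -8, 78), (23, 8, 78)  [2]
  a=24..25: none
  a=26: (26, -8, 69), (26, 8, 69)  [2]
  a=27: (27, -4, 66), (27, 4, 66)  [2]
  a=28: none
  a=29: (29, -14, 63), (29, 14, 63)  [2]
  a=30: none
  a=31: (31, -24, 62), (31, 24, 62)  [2]
  a=32: none
  a=33: (33, -26, 59), (33, -4, 54), (33, 4, 54), (33, 26, 59)  [4]
  a=34..38: none
  a=39: (39, -34, 53), (39, -8, 46), (39, 8, 46), (39, 34, 53)  [4]
  a=40..41: none
  a=42: (42, -28, 47), (42, 28, 47)  [2]
  a=43..48: none
Total reduced forms: 1 + 1 + 2 + 2 + 1 + 2 + 2 + 2 + 1 + 2 + 2 + 2 + 2 + 2 + 2 + 2 + 2 + 4 + 4 + 2 = 40
h = 40

40


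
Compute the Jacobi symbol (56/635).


Compute (56/635) via quadratic reciprocity:
  pull out 2: (2/635) = -1  (since 635 mod 8 = 3)
  pull out 2: (2/635) = -1  (since 635 mod 8 = 3)
  pull out 2: (2/635) = -1  (since 635 mod 8 = 3)
  reciprocity: (7/635) -> -(635/7)
  reduce: (5/7)
  reciprocity: (5/7) -> +(7/5)
  reduce: (2/5)
  pull out 2: (2/5) = -1  (since 5 mod 8 = 5)
  (1/5) = 1
Product of signs = -1

-1


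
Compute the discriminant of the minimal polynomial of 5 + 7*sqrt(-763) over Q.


The element 5 + 7*sqrt(-763) has minimal polynomial:
x^2 - 10*x + 37412
Discriminant = (-10)^2 - 4*(37412)
= 100 - 149648
= -149548

-149548


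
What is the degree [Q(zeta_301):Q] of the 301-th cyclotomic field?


The degree equals Euler's totient phi(301).
301 = 7 * 43
phi(301) = 252

252


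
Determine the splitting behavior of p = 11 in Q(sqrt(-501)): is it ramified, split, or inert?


K = Q(sqrt(-501)). Since d mod 4 = 3, disc(K) = -2004.
Check p | disc: -2004 mod 11 = 9.
p does not divide disc. Compute Legendre symbol (d/p):
5^((11-1)/2) mod 11 = 1
(d/p) = 1, so p splits: (p) = P*P' with e=1, f=1, g=2.
Therefore p is split.

split


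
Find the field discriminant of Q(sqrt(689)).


For K = Q(sqrt(d)) with d squarefree: disc(K) = d if d = 1 mod 4, and disc(K) = 4d if d = 2 or 3 mod 4.
Here d = 689, and d mod 4 = 1.
d = 1 mod 4 (O_K = Z[(1+sqrt(d))/2]), so disc(K) = d = 689

689


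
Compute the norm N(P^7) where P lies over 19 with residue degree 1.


N(P^a) = p^(a*f)
= 19^(7*1)
= 19^7
= 893871739

893871739


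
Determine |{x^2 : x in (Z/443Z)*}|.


For prime p, the number of non-zero quadratic residues is (p-1)/2.
= (443-1)/2
= 221

221


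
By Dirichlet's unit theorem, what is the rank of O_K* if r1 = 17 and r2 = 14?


By Dirichlet's unit theorem:
rank = r1 + r2 - 1
= 17 + 14 - 1
= 30

30


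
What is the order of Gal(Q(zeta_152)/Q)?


|Gal(Q(zeta_152)/Q)| = phi(152)
= 72

72


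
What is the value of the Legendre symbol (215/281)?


p = 281 is prime, so compute (215/281) with the reciprocity algorithm (Jacobi-symbol steps: pull out 2s via (2/n), flip via reciprocity, reduce):
  reciprocity: (215/281) -> +(281/215)
  reduce: (66/215)
  pull out 2: (2/215) = +1  (since 215 mod 8 = 7)
  reciprocity: (33/215) -> +(215/33)
  reduce: (17/33)
  reciprocity: (17/33) -> +(33/17)
  reduce: (16/17)
  pull out 2: (2/17) = +1  (since 17 mod 8 = 1)
  pull out 2: (2/17) = +1  (since 17 mod 8 = 1)
  pull out 2: (2/17) = +1  (since 17 mod 8 = 1)
  pull out 2: (2/17) = +1  (since 17 mod 8 = 1)
  (1/17) = 1
Product of signs = 1
(215/281) = 1

1


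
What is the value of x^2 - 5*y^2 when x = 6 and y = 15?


x^2 - d*y^2
= 6^2 - 5*15^2
= 36 - 1125
= -1089

-1089


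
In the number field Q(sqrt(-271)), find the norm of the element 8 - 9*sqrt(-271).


N(a + b*sqrt(d)) = a^2 - d*b^2
= (8)^2 - (-271)*(-9)^2
= 64 + 21951
= 22015

22015


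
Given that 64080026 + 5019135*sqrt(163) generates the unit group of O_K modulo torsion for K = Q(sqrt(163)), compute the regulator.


epsilon = 64080026 + 5019135*sqrt(163)
= 1.2816e+08
R = ln(1.2816e+08)
= 18.6688

18.6688


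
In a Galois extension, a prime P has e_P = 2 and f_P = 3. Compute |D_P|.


|D_P| = e * f
= 2 * 3
= 6

6


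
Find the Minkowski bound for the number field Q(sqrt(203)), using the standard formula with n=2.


d = 203, d mod 4 = 3, so disc(K) = 4d = 812; |disc(K)| = 812
Real quadratic field, so n = 2, s = r2 = 0, r1 = 2
M = (n!/n^n) * (4/pi)^s * sqrt(|disc(K)|) = (2!/2^2) * (4/pi)^0 * sqrt(812)
= 0.5 * 1.000000 * 28.495614
= 14.2478

14.2478


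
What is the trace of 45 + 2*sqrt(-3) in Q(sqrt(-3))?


Tr(a + b*sqrt(d)) = (a + b*sqrt(d)) + (a - b*sqrt(d)) = 2a
= 2 * (45)
= 90

90


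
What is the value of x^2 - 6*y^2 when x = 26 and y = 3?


x^2 - d*y^2
= 26^2 - 6*3^2
= 676 - 54
= 622

622


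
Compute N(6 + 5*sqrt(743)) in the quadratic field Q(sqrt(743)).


N(a + b*sqrt(d)) = a^2 - d*b^2
= (6)^2 - (743)*(5)^2
= 36 - 18575
= -18539

-18539


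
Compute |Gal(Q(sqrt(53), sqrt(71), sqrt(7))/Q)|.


The 3 square roots of distinct primes are multiplicatively independent over Q,
so [K:Q] = 2^3 and Gal(K/Q) is isomorphic to (Z/2Z)^3.
|Gal| = 2^3 = 8

8


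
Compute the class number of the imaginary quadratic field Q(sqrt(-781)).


K = Q(sqrt(-781)). d mod 4 = 3, so D = disc(K) = 4d = -3124
h(K) equals the number of primitive reduced positive-definite forms (a, b, c) = a*x^2 + b*x*y + c*y^2 with b^2 - 4ac = D,
where reduced means |b| <= a <= c, with b >= 0 whenever |b| = a or a = c, and primitive means gcd(a, b, c) = 1.
Reduced forces 3a^2 <= |D| = 3124, so 1 <= a <= 32; b must have the parity of D, and c = (b^2 - D)/(4a) must be an integer >= a.
Enumerate a = 1..32, b in [-a, a]:
  a=1: (1, 0, 781)  [1]
  a=2: (2, 2, 391)  [1]
  a=3..4: none
  a=5: (5, -4, 157), (5, 4, 157)  [2]
  a=6..9: none
  a=10: (10, -6, 79), (10, 6, 79)  [2]
  a=11: (11, 0, 71)  [1]
  a=12: none
  a=13: (13, -10, 62), (13, 10, 62)  [2]
  a=14..16: none
  a=17: (17, -2, 46), (17, 2, 46)  [2]
  a=18: none
  a=19: (19, -12, 43), (19, 12, 43)  [2]
  a=20..21: none
  a=22: (22, 22, 41)  [1]
  a=23: (23, -2, 34), (23, 2, 34)  [2]
  a=24: none
  a=25: (25, -24, 37), (25, 24, 37)  [2]
  a=26: (26, -10, 31), (26, 10, 31)  [2]
  a=27..32: none
Total reduced forms: 1 + 1 + 2 + 2 + 1 + 2 + 2 + 2 + 1 + 2 + 2 + 2 = 20
h = 20

20


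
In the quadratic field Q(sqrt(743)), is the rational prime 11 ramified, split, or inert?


K = Q(sqrt(743)). Since d mod 4 = 3, disc(K) = 2972.
Check p | disc: 2972 mod 11 = 2.
p does not divide disc. Compute Legendre symbol (d/p):
6^((11-1)/2) mod 11 = -1
(d/p) = -1, so p is inert: (p) stays prime with e=1, f=2, g=1.
Therefore p is inert.

inert


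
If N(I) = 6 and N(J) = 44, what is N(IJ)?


N(IJ) = N(I) * N(J)
= 6 * 44
= 264

264


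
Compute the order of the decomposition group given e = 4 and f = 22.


|D_P| = e * f
= 4 * 22
= 88

88


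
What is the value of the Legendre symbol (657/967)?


p = 967 is prime, so compute (657/967) with the reciprocity algorithm (Jacobi-symbol steps: pull out 2s via (2/n), flip via reciprocity, reduce):
  reciprocity: (657/967) -> +(967/657)
  reduce: (310/657)
  pull out 2: (2/657) = +1  (since 657 mod 8 = 1)
  reciprocity: (155/657) -> +(657/155)
  reduce: (37/155)
  reciprocity: (37/155) -> +(155/37)
  reduce: (7/37)
  reciprocity: (7/37) -> +(37/7)
  reduce: (2/7)
  pull out 2: (2/7) = +1  (since 7 mod 8 = 7)
  (1/7) = 1
Product of signs = 1
(657/967) = 1

1


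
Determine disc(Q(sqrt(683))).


For K = Q(sqrt(d)) with d squarefree: disc(K) = d if d = 1 mod 4, and disc(K) = 4d if d = 2 or 3 mod 4.
Here d = 683, and d mod 4 = 3.
d = 3 mod 4, not 1 (O_K = Z[sqrt(d)]), so disc(K) = 4d = 4 * (683) = 2732

2732


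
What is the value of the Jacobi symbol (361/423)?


Compute (361/423) via quadratic reciprocity:
  reciprocity: (361/423) -> +(423/361)
  reduce: (62/361)
  pull out 2: (2/361) = +1  (since 361 mod 8 = 1)
  reciprocity: (31/361) -> +(361/31)
  reduce: (20/31)
  pull out 2: (2/31) = +1  (since 31 mod 8 = 7)
  pull out 2: (2/31) = +1  (since 31 mod 8 = 7)
  reciprocity: (5/31) -> +(31/5)
  reduce: (1/5)
  (1/5) = 1
Product of signs = 1

1


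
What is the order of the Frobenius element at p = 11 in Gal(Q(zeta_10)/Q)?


The Frobenius at p in Gal(Q(zeta_n)/Q) = (Z/nZ)* is the class of p, so its order is ord_10(11), the smallest k >= 1 with 11^k = 1 mod 10.
n = 10 = 2 * 5, phi(10) = 4; the order divides phi(n).
Divisors of 4: 1, 2, 4
Repeated squaring mod 10: 11^1 = 1, 11^2 = 1, 11^4 = 1
Test divisors in increasing order:
  k=1: 11^1 = 1 mod 10  <- first divisor giving 1
Order = 1

1


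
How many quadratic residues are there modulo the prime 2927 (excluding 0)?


For prime p, the number of non-zero quadratic residues is (p-1)/2.
= (2927-1)/2
= 1463

1463


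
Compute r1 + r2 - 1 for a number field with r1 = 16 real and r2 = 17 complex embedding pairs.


By Dirichlet's unit theorem:
rank = r1 + r2 - 1
= 16 + 17 - 1
= 32

32


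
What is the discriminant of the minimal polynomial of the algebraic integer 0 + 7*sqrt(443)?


The element 0 + 7*sqrt(443) has minimal polynomial:
x^2 + 0*x - 21707
Discriminant = (0)^2 - 4*(-21707)
= 0 + 86828
= 86828

86828


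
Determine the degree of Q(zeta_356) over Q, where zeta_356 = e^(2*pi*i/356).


The degree equals Euler's totient phi(356).
356 = 2^2 * 89
phi(356) = 176

176


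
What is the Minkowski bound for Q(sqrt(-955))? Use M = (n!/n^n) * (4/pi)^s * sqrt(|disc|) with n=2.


d = -955, d mod 4 = 1, so disc(K) = d = -955; |disc(K)| = 955
Imaginary quadratic field, so n = 2, s = r2 = 1, r1 = 0
M = (n!/n^n) * (4/pi)^s * sqrt(|disc(K)|) = (2!/2^2) * (4/pi)^1 * sqrt(955)
= 0.5 * 1.273240 * 30.903074
= 19.6735

19.6735


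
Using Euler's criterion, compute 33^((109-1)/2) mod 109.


p = 109 is prime and the exponent is (p-1)/2 = 54, so by Euler's criterion 33^54 = (33/109) = +1 or -1 mod 109.
Compute by square-and-multiply:
  54 = 32 + 16 + 4 + 2 (binary 110110)
  Repeated squaring mod 109: 33^1 = 33, 33^2 = 108, 33^4 = 1, 33^8 = 1, 33^16 = 1, 33^32 = 1
  33^54 = 33^32 * 33^16 * 33^4 * 33^2 = 1 * 1 * 1 * 108 mod 109
    1 * 1 = 1 = 1 mod 109
    1 * 1 = 1 = 1 mod 109
    1 * 108 = 108 = 108 mod 109
  33^54 = 108 mod 109
Result 108 = p - 1 = -1 mod 109: 33 is a quadratic non-residue mod 109. As a residue in [0, p-1] the value is 108.
33^54 mod 109 = 108

108


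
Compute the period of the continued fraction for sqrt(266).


Run the CF algorithm for sqrt(266).
a_0 = floor(sqrt(266)) = 16; set m_0=0, q_0=1.
Recurrence: m' = q*a - m,  q' = (d - m'^2)/q,  a' = floor((a_0 + m')/q').
  step 1: m=16, q=10, a=3
  step 2: m=14, q=7, a=4
  step 3: m=14, q=10, a=3
  step 4: m=16, q=1, a=32
a_4 = 2*a_0 = 32, so the period closes here.
sqrt(266) = [16; 3, 4, 3, 32]
Period length = 4

4


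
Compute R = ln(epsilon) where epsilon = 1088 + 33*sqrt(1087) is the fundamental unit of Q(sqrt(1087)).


epsilon = 1088 + 33*sqrt(1087)
= 2175.9995
R = ln(2175.9995)
= 7.6852

7.6852


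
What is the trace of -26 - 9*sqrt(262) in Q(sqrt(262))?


Tr(a + b*sqrt(d)) = (a + b*sqrt(d)) + (a - b*sqrt(d)) = 2a
= 2 * (-26)
= -52

-52


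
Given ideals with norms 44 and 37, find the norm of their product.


N(IJ) = N(I) * N(J)
= 44 * 37
= 1628

1628


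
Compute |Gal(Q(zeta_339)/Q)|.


|Gal(Q(zeta_339)/Q)| = phi(339)
= 224

224


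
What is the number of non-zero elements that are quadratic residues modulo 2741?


For prime p, the number of non-zero quadratic residues is (p-1)/2.
= (2741-1)/2
= 1370

1370


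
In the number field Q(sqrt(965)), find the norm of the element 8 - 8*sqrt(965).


N(a + b*sqrt(d)) = a^2 - d*b^2
= (8)^2 - (965)*(-8)^2
= 64 - 61760
= -61696

-61696


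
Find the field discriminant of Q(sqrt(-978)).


For K = Q(sqrt(d)) with d squarefree: disc(K) = d if d = 1 mod 4, and disc(K) = 4d if d = 2 or 3 mod 4.
Here d = -978, and d mod 4 = 2.
d = 2 mod 4, not 1 (O_K = Z[sqrt(d)]), so disc(K) = 4d = 4 * (-978) = -3912

-3912


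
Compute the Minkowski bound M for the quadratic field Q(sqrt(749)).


d = 749, d mod 4 = 1, so disc(K) = d = 749; |disc(K)| = 749
Real quadratic field, so n = 2, s = r2 = 0, r1 = 2
M = (n!/n^n) * (4/pi)^s * sqrt(|disc(K)|) = (2!/2^2) * (4/pi)^0 * sqrt(749)
= 0.5 * 1.000000 * 27.367864
= 13.6839

13.6839


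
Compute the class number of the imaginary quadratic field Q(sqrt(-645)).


K = Q(sqrt(-645)). d mod 4 = 3, so D = disc(K) = 4d = -2580
h(K) equals the number of primitive reduced positive-definite forms (a, b, c) = a*x^2 + b*x*y + c*y^2 with b^2 - 4ac = D,
where reduced means |b| <= a <= c, with b >= 0 whenever |b| = a or a = c, and primitive means gcd(a, b, c) = 1.
Reduced forces 3a^2 <= |D| = 2580, so 1 <= a <= 29; b must have the parity of D, and c = (b^2 - D)/(4a) must be an integer >= a.
Enumerate a = 1..29, b in [-a, a]:
  a=1: (1, 0, 645)  [1]
  a=2: (2, 2, 323)  [1]
  a=3: (3, 0, 215)  [1]
  a=4: none
  a=5: (5, 0, 129)  [1]
  a=6: (6, 6, 109)  [1]
  a=7..9: none
  a=10: (10, 10, 67)  [1]
  a=11: (11, -4, 59), (11, 4, 59)  [2]
  a=12..14: none
  a=15: (15, 0, 43)  [1]
  a=16: none
  a=17: (17, -2, 38), (17, 2, 38)  [2]
  a=18: none
  a=19: (19, -2, 34), (19, 2, 34)  [2]
  a=20..21: none
  a=22: (22, -18, 33), (22, 18, 33)  [2]
  a=23..28: none
  a=29: (29, 28, 29)  [1]
Total reduced forms: 1 + 1 + 1 + 1 + 1 + 1 + 2 + 1 + 2 + 2 + 2 + 1 = 16
h = 16

16


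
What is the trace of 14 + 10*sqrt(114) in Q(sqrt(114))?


Tr(a + b*sqrt(d)) = (a + b*sqrt(d)) + (a - b*sqrt(d)) = 2a
= 2 * (14)
= 28

28


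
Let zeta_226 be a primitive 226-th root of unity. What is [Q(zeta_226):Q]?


The degree equals Euler's totient phi(226).
226 = 2 * 113
phi(226) = 112

112


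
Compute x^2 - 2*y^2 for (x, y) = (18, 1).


x^2 - d*y^2
= 18^2 - 2*1^2
= 324 - 2
= 322

322


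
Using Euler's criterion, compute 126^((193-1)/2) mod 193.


p = 193 is prime and the exponent is (p-1)/2 = 96, so by Euler's criterion 126^96 = (126/193) = +1 or -1 mod 193.
Compute by square-and-multiply:
  96 = 64 + 32 (binary 1100000)
  Repeated squaring mod 193: 126^1 = 126, 126^2 = 50, 126^4 = 184, 126^8 = 81, 126^16 = 192, 126^32 = 1, 126^64 = 1
  126^96 = 126^64 * 126^32 = 1 * 1 mod 193
    1 * 1 = 1 = 1 mod 193
  126^96 = 1 mod 193
Result 1: 126 is a quadratic residue mod 193.
126^96 mod 193 = 1

1


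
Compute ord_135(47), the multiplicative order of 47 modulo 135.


We want ord_135(47), the smallest k >= 1 with 47^k = 1 mod 135.
n = 135 = 3^3 * 5, phi(135) = 72; the order divides phi(n).
Divisors of 72: 1, 2, 3, 4, 6, 8, 9, 12, 18, 24, 36, 72
Repeated squaring mod 135: 47^1 = 47, 47^2 = 49, 47^4 = 106, 47^8 = 31, 47^16 = 16, 47^32 = 121, 47^64 = 61
Test divisors in increasing order:
  k=1: 47^1 = 47 mod 135
  k=2: 47^2 = 49 mod 135
  k=3: 47^3 = 49 * 47 = 8 mod 135
  k=4: 47^4 = 106 mod 135
  k=6: 47^6 = 106 * 49 = 64 mod 135
  k=8: 47^8 = 31 mod 135
  k=9: 47^9 = 31 * 47 = 107 mod 135
  k=12: 47^12 = 31 * 106 = 46 mod 135
  k=18: 47^18 = 16 * 49 = 109 mod 135
  k=24: 47^24 = 16 * 31 = 91 mod 135
  k=36: 47^36 = 121 * 106 = 1 mod 135  <- first divisor giving 1
Order = 36

36


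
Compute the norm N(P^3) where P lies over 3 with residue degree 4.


N(P^a) = p^(a*f)
= 3^(3*4)
= 3^12
= 531441

531441


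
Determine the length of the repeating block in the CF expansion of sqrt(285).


Run the CF algorithm for sqrt(285).
a_0 = floor(sqrt(285)) = 16; set m_0=0, q_0=1.
Recurrence: m' = q*a - m,  q' = (d - m'^2)/q,  a' = floor((a_0 + m')/q').
  step 1: m=16, q=29, a=1
  step 2: m=13, q=4, a=7
  step 3: m=15, q=15, a=2
  step 4: m=15, q=4, a=7
  step 5: m=13, q=29, a=1
  step 6: m=16, q=1, a=32
a_6 = 2*a_0 = 32, so the period closes here.
sqrt(285) = [16; 1, 7, 2, 7, 1, 32]
Period length = 6

6


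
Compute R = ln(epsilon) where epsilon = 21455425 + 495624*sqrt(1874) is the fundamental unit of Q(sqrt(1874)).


epsilon = 21455425 + 495624*sqrt(1874)
= 4.2911e+07
R = ln(4.2911e+07)
= 17.5746

17.5746
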